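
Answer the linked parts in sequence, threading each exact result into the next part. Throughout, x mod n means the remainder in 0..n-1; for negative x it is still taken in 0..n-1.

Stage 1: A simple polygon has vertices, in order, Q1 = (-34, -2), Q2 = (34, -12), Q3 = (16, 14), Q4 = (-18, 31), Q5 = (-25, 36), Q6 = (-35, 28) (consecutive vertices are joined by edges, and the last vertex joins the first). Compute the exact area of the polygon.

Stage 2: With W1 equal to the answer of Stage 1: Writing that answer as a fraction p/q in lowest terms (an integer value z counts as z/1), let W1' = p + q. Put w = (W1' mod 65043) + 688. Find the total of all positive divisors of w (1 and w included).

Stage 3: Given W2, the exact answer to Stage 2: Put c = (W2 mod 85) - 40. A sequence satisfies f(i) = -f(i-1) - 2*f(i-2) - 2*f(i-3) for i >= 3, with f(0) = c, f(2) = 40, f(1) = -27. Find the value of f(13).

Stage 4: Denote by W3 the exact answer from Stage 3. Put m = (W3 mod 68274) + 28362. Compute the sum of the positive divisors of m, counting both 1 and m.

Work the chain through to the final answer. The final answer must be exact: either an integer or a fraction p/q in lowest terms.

76200

Stage 1: cross terms: (-34*-12 - 34*-2)=476, (34*14 - 16*-12)=668, (16*31 - -18*14)=748, (-18*36 - -25*31)=127, (-25*28 - -35*36)=560, (-35*-2 - -34*28)=1022; twice the area = |3601| = 3601; area = 3601/2; answer 3601/2
Stage 2: W1 = 3601/2; threaded value p + q = 3603; w = 4291; 4291 = 7 * 613; sigma = (1 + 7) * (1 + 613) = 8 * 614 = 4912; answer 4912
Stage 3: W2 = 4912; c = 27; f(3) = -1*(40) - 2*(-27) - 2*(27) = -40; iterating: f(3)=-40, f(4)=14, f(5)=-14, f(6)=66, f(7)=-66, f(8)=-38, f(9)=38, f(10)=170, f(11)=-170, f(12)=-246, f(13)=246; answer 246
Stage 4: W3 = 246; m = 28608; 28608 = 2^6 * 3 * 149; sigma = (1 + 2 + 4 + 8 + 16 + 32 + 64) * (1 + 3) * (1 + 149) = 127 * 4 * 150 = 76200; answer 76200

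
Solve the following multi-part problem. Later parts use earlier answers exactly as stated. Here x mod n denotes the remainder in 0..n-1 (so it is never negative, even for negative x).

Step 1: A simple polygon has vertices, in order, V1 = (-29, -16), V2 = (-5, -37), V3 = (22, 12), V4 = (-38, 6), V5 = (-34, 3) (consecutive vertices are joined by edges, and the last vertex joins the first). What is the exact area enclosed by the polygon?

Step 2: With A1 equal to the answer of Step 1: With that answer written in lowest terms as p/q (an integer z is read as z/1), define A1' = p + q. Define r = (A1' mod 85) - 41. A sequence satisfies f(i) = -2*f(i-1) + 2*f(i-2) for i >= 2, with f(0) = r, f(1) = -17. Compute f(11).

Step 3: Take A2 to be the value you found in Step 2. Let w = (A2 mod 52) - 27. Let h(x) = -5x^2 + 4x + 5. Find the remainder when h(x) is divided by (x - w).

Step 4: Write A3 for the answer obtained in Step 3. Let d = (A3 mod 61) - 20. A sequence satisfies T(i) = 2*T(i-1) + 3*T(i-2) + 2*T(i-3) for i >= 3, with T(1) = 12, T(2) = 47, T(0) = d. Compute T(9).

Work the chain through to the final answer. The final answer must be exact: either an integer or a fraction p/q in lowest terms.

Step 1: cross terms: (-29*-37 - -5*-16)=993, (-5*12 - 22*-37)=754, (22*6 - -38*12)=588, (-38*3 - -34*6)=90, (-34*-16 - -29*3)=631; twice the area = |3056| = 3056; area = 1528; answer 1528
Step 2: A1 = 1528; threaded value p + q = 1529; r = 43; f(2) = -2*(-17) + 2*(43) = 120; iterating: f(2)=120, f(3)=-274, f(4)=788, f(5)=-2124, f(6)=5824, f(7)=-15896, f(8)=43440, f(9)=-118672, f(10)=324224, f(11)=-885792; answer -885792
Step 3: A2 = -885792; w = 1; remainder = value at the root: -5*(1)^2 + 4*(1)^1 + 5 = (-5) + (4) + (5) = 4; answer 4
Step 4: A3 = 4; d = -16; T(3) = 2*(47) + 3*(12) + 2*(-16) = 98; iterating: T(3)=98, T(4)=361, T(5)=1110, T(6)=3499, T(7)=11050, T(8)=34817, T(9)=109782; answer 109782

109782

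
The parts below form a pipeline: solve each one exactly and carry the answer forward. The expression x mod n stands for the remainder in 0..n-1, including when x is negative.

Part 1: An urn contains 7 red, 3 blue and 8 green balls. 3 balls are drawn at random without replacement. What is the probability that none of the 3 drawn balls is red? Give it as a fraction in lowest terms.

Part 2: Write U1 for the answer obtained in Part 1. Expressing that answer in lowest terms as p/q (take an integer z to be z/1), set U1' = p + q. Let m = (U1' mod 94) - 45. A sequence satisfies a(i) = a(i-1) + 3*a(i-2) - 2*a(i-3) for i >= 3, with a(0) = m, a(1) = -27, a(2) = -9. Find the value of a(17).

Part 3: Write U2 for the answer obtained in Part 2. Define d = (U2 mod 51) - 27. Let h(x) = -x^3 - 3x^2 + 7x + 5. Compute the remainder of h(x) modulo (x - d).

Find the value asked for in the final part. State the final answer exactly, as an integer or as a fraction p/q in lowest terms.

-3940

Part 1: total draws C(18,3) = 816; favorable C(11,3) = 165; P = 55/272; answer 55/272
Part 2: U1 = 55/272; threaded value p + q = 327; m = 0; a(3) = 1*(-9) + 3*(-27) - 2*(0) = -90; iterating: a(3)=-90, a(4)=-63, a(5)=-315, a(6)=-324, a(7)=-1143, a(8)=-1485, a(9)=-4266, a(10)=-6435, a(11)=-16263, a(12)=-27036, a(13)=-62955, a(14)=-111537, a(15)=-246330, a(16)=-455031, a(17)=-970947; answer -970947
Part 3: U2 = -970947; d = 15; remainder = value at the root: -1*(15)^3 - 3*(15)^2 + 7*(15)^1 + 5 = (-3375) + (-675) + (105) + (5) = -3940; answer -3940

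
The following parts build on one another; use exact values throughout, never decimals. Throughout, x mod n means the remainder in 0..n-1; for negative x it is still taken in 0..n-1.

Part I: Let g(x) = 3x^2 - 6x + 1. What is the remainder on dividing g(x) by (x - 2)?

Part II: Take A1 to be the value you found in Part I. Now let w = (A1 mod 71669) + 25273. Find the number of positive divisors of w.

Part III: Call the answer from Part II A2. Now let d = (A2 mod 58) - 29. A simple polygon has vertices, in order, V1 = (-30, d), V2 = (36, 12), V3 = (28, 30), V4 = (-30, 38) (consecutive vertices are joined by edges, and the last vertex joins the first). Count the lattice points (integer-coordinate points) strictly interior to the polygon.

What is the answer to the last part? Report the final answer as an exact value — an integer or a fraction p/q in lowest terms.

Part I: remainder = value at the root: 3*(2)^2 - 6*(2)^1 + 1 = (12) + (-12) + (1) = 1; answer 1
Part II: A1 = 1; w = 25274; 25274 = 2 * 12637; number of divisors = (1+1) * (1+1) = 4; answer 4
Part III: A2 = 4; d = -25; cross terms: (-30*12 - 36*-25)=540, (36*30 - 28*12)=744, (28*38 - -30*30)=1964, (-30*-25 - -30*38)=1890; twice the area = |5138| = 5138; area = 2569; boundary points = 1 + 2 + 2 + 63 = 68; strictly interior points = area - boundary/2 + 1 = 2536; answer 2536

2536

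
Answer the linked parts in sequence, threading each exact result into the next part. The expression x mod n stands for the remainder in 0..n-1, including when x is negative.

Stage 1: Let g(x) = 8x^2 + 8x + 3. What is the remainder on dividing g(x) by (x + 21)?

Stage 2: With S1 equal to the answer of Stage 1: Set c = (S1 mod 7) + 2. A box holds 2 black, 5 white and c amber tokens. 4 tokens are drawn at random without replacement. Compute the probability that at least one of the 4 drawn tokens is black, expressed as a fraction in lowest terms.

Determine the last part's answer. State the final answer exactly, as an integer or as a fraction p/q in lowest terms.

Stage 1: remainder = value at the root: 8*(-21)^2 + 8*(-21)^1 + 3 = (3528) + (-168) + (3) = 3363; answer 3363
Stage 2: S1 = 3363; c = 5; total draws C(12,4) = 495; complement C(10,4) = 210; favorable 495 - 210 = 285; P = 19/33; answer 19/33

19/33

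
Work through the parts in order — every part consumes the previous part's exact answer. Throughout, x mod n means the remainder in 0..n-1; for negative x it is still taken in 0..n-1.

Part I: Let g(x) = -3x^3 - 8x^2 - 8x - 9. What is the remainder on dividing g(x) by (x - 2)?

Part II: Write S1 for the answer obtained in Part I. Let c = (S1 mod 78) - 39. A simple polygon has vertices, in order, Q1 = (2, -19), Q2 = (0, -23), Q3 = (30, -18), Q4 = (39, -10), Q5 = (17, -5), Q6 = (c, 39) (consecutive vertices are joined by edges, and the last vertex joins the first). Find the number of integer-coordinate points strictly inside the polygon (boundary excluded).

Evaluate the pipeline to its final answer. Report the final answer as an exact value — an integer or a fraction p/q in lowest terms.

Part I: remainder = value at the root: -3*(2)^3 - 8*(2)^2 - 8*(2)^1 - 9 = (-24) + (-32) + (-16) + (-9) = -81; answer -81
Part II: S1 = -81; c = 36; cross terms: (2*-23 - 0*-19)=-46, (0*-18 - 30*-23)=690, (30*-10 - 39*-18)=402, (39*-5 - 17*-10)=-25, (17*39 - 36*-5)=843, (36*-19 - 2*39)=-762; twice the area = |1102| = 1102; area = 551; boundary points = 2 + 5 + 1 + 1 + 1 + 2 = 12; strictly interior points = area - boundary/2 + 1 = 546; answer 546

546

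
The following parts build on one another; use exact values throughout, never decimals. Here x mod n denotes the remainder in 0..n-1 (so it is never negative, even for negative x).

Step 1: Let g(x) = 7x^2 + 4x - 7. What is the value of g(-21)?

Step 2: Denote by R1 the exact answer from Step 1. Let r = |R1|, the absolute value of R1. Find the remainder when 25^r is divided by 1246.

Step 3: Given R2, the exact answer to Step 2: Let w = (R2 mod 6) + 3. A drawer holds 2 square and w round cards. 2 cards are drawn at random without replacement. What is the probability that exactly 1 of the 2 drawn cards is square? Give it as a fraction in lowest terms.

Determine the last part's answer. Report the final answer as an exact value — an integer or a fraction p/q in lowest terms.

Step 1: 7*(-21)^2 + 4*(-21)^1 - 7 = (3087) + (-84) + (-7) = 2996; answer 2996
Step 2: R1 = 2996; r = 2996; squarings mod 1246: 25^1=25, 25^2=625, 25^4=627, 25^8=639, 25^16=879, 25^32=121, 25^64=935, 25^128=779, 25^256=39, 25^512=275, 25^1024=865, 25^2048=625; 25^2996 = 25^4 * 25^16 * 25^32 * 25^128 * 25^256 * 25^512 * 25^2048 = 93 (mod 1246); answer 93
Step 3: R2 = 93; w = 6; total draws C(8,2) = 28; favorable C(2,1)*C(6,1) = 12; P = 3/7; answer 3/7

3/7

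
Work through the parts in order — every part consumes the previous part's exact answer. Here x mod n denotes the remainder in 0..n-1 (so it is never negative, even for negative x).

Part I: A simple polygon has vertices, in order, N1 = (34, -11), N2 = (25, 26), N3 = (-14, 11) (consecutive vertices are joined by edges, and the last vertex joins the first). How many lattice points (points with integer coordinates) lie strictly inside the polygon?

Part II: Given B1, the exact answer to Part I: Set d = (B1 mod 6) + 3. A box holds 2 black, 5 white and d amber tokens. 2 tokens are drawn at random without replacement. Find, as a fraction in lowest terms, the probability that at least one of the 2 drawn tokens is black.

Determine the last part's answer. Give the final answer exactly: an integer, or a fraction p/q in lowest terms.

Part I: cross terms: (34*26 - 25*-11)=1159, (25*11 - -14*26)=639, (-14*-11 - 34*11)=-220; twice the area = |1578| = 1578; area = 789; boundary points = 1 + 3 + 2 = 6; strictly interior points = area - boundary/2 + 1 = 787; answer 787
Part II: B1 = 787; d = 4; total draws C(11,2) = 55; complement C(9,2) = 36; favorable 55 - 36 = 19; P = 19/55; answer 19/55

19/55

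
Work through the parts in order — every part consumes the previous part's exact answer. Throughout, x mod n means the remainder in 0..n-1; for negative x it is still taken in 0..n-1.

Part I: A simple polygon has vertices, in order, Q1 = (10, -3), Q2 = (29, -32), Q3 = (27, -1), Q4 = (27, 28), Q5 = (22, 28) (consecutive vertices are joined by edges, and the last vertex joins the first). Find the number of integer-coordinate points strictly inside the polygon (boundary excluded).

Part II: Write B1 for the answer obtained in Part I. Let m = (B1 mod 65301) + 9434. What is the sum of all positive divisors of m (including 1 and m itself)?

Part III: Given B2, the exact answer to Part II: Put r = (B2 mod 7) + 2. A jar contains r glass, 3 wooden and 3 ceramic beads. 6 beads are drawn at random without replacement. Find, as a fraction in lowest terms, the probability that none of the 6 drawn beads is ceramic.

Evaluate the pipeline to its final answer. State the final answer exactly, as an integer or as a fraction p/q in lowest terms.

1/11

Part I: cross terms: (10*-32 - 29*-3)=-233, (29*-1 - 27*-32)=835, (27*28 - 27*-1)=783, (27*28 - 22*28)=140, (22*-3 - 10*28)=-346; twice the area = |1179| = 1179; area = 1179/2; boundary points = 1 + 1 + 29 + 5 + 1 = 37; strictly interior points = area - boundary/2 + 1 = 572; answer 572
Part II: B1 = 572; m = 10006; 10006 = 2 * 5003; sigma = (1 + 2) * (1 + 5003) = 3 * 5004 = 15012; answer 15012
Part III: B2 = 15012; r = 6; total draws C(12,6) = 924; favorable C(9,6) = 84; P = 1/11; answer 1/11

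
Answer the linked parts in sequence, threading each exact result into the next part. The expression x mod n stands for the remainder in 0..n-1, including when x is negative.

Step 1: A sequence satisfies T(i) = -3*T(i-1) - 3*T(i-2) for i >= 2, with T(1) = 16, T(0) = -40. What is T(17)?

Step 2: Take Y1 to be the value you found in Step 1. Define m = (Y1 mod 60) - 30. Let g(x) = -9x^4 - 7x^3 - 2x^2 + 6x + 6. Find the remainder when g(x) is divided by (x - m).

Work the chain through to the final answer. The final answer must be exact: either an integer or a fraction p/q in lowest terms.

Step 1: T(2) = -3*(16) - 3*(-40) = 72; iterating: T(2)=72, T(3)=-264, T(4)=576, T(5)=-936, T(6)=1080, T(7)=-432, T(8)=-1944, T(9)=7128, T(10)=-15552, T(11)=25272, T(12)=-29160, T(13)=11664, T(14)=52488, T(15)=-192456, T(16)=419904, T(17)=-682344; answer -682344
Step 2: Y1 = -682344; m = 6; remainder = value at the root: -9*(6)^4 - 7*(6)^3 - 2*(6)^2 + 6*(6)^1 + 6 = (-11664) + (-1512) + (-72) + (36) + (6) = -13206; answer -13206

-13206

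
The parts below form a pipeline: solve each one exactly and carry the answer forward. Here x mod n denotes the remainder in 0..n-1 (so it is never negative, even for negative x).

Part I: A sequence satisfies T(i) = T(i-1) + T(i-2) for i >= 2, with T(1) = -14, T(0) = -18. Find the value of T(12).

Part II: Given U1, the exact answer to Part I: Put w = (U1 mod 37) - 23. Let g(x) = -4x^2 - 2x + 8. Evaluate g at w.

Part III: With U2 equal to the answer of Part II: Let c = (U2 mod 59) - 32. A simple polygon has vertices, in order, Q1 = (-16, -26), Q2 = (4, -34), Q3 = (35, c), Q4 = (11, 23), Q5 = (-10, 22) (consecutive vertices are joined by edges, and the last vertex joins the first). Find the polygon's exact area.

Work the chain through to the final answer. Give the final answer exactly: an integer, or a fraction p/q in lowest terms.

1895

Part I: T(2) = 1*(-14) + 1*(-18) = -32; iterating: T(2)=-32, T(3)=-46, T(4)=-78, T(5)=-124, T(6)=-202, T(7)=-326, T(8)=-528, T(9)=-854, T(10)=-1382, T(11)=-2236, T(12)=-3618; answer -3618
Part II: U1 = -3618; w = -15; -4*(-15)^2 - 2*(-15)^1 + 8 = (-900) + (30) + (8) = -862; answer -862
Part III: U2 = -862; c = -9; cross terms: (-16*-34 - 4*-26)=648, (4*-9 - 35*-34)=1154, (35*23 - 11*-9)=904, (11*22 - -10*23)=472, (-10*-26 - -16*22)=612; twice the area = |3790| = 3790; area = 1895; answer 1895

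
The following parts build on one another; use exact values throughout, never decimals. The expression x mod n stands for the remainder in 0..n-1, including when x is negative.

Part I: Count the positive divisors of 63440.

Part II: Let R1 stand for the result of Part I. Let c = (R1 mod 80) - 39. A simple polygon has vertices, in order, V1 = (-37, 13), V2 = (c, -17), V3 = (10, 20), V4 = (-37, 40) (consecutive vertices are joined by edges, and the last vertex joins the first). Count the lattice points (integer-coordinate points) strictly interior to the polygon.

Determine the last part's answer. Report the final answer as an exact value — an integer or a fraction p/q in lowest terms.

Part I: 63440 = 2^4 * 5 * 13 * 61; number of divisors = (4+1) * (1+1) * (1+1) * (1+1) = 40; answer 40
Part II: R1 = 40; c = 1; cross terms: (-37*-17 - 1*13)=616, (1*20 - 10*-17)=190, (10*40 - -37*20)=1140, (-37*13 - -37*40)=999; twice the area = |2945| = 2945; area = 2945/2; boundary points = 2 + 1 + 1 + 27 = 31; strictly interior points = area - boundary/2 + 1 = 1458; answer 1458

1458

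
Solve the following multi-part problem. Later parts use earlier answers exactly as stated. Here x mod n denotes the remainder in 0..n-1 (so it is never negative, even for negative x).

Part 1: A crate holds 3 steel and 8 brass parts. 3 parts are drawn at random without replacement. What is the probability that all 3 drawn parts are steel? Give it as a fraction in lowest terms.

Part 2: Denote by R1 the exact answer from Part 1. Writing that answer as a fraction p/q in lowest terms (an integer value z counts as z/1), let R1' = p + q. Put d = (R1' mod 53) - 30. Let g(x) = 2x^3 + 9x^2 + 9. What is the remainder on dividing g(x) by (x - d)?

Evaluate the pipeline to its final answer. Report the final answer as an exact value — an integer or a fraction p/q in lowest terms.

-19564

Part 1: total draws C(11,3) = 165; favorable C(3,3) = 1; P = 1/165; answer 1/165
Part 2: R1 = 1/165; threaded value p + q = 166; d = -23; remainder = value at the root: 2*(-23)^3 + 9*(-23)^2 + 9 = (-24334) + (4761) + (9) = -19564; answer -19564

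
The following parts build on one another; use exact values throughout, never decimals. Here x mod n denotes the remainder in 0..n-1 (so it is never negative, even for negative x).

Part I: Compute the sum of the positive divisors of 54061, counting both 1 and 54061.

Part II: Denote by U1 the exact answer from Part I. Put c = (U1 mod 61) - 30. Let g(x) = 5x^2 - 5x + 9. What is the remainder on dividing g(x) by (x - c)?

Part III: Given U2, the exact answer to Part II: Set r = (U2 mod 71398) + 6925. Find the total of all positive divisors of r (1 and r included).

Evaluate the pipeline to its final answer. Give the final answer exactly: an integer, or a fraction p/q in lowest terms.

Part I: 54061 = 7 * 7723; sigma = (1 + 7) * (1 + 7723) = 8 * 7724 = 61792; answer 61792
Part II: U1 = 61792; c = 30; remainder = value at the root: 5*(30)^2 - 5*(30)^1 + 9 = (4500) + (-150) + (9) = 4359; answer 4359
Part III: U2 = 4359; r = 11284; 11284 = 2^2 * 7 * 13 * 31; sigma = (1 + 2 + 4) * (1 + 7) * (1 + 13) * (1 + 31) = 7 * 8 * 14 * 32 = 25088; answer 25088

25088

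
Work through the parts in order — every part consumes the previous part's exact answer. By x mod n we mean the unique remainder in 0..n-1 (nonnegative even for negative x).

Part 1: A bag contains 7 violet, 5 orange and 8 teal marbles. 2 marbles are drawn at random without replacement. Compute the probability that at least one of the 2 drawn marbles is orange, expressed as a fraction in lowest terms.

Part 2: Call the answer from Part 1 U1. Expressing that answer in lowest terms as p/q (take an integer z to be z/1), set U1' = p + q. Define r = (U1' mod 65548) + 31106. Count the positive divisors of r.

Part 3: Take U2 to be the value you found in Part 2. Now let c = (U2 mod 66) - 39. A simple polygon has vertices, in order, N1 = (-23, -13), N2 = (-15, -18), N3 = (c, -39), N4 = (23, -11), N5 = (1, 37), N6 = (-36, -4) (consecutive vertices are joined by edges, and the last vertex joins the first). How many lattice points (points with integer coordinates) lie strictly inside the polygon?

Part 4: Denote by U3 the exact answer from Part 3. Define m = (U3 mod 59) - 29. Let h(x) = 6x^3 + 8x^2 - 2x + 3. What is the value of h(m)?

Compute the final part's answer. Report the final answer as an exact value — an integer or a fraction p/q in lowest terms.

Part 1: total draws C(20,2) = 190; complement C(15,2) = 105; favorable 190 - 105 = 85; P = 17/38; answer 17/38
Part 2: U1 = 17/38; threaded value p + q = 55; r = 31161; 31161 = 3 * 13 * 17 * 47; number of divisors = (1+1) * (1+1) * (1+1) * (1+1) = 16; answer 16
Part 3: U2 = 16; c = -23; cross terms: (-23*-18 - -15*-13)=219, (-15*-39 - -23*-18)=171, (-23*-11 - 23*-39)=1150, (23*37 - 1*-11)=862, (1*-4 - -36*37)=1328, (-36*-13 - -23*-4)=376; twice the area = |4106| = 4106; area = 2053; boundary points = 1 + 1 + 2 + 2 + 1 + 1 = 8; strictly interior points = area - boundary/2 + 1 = 2050; answer 2050
Part 4: U3 = 2050; m = 15; 6*(15)^3 + 8*(15)^2 - 2*(15)^1 + 3 = (20250) + (1800) + (-30) + (3) = 22023; answer 22023

22023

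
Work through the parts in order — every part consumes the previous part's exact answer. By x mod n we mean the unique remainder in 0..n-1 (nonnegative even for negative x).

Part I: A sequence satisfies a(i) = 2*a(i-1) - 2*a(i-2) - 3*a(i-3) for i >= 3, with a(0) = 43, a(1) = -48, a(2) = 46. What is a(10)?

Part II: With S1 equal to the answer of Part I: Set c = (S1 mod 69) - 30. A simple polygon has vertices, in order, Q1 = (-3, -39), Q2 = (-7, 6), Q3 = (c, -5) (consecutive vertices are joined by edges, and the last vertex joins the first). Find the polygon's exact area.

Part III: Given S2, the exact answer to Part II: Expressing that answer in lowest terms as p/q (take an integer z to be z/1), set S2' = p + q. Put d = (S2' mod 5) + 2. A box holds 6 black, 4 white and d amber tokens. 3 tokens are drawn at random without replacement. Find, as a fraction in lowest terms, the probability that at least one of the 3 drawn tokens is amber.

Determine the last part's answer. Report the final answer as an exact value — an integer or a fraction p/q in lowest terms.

67/91

Part I: a(3) = 2*(46) - 2*(-48) - 3*(43) = 59; iterating: a(3)=59, a(4)=170, a(5)=84, a(6)=-349, a(7)=-1376, a(8)=-2306, a(9)=-813, a(10)=7114; answer 7114
Part II: S1 = 7114; c = -23; cross terms: (-3*6 - -7*-39)=-291, (-7*-5 - -23*6)=173, (-23*-39 - -3*-5)=882; twice the area = |764| = 764; area = 382; answer 382
Part III: S2 = 382; threaded value p + q = 383; d = 5; total draws C(15,3) = 455; complement C(10,3) = 120; favorable 455 - 120 = 335; P = 67/91; answer 67/91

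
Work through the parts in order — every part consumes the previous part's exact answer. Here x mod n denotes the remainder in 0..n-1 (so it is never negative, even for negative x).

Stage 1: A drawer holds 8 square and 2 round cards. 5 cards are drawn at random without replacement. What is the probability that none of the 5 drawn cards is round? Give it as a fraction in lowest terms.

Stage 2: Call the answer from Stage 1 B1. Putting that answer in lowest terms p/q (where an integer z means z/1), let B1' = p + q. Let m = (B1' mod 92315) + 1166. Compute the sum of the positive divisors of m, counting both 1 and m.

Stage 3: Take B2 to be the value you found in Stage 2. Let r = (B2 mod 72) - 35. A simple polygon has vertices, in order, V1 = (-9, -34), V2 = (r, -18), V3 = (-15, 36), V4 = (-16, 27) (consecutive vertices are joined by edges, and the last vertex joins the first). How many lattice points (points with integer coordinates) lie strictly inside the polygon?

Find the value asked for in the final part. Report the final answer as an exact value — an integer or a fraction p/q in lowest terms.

Stage 1: total draws C(10,5) = 252; favorable C(8,5) = 56; P = 2/9; answer 2/9
Stage 2: B1 = 2/9; threaded value p + q = 11; m = 1177; 1177 = 11 * 107; sigma = (1 + 11) * (1 + 107) = 12 * 108 = 1296; answer 1296
Stage 3: B2 = 1296; r = -35; cross terms: (-9*-18 - -35*-34)=-1028, (-35*36 - -15*-18)=-1530, (-15*27 - -16*36)=171, (-16*-34 - -9*27)=787; twice the area = |-1600| = 1600; area = 800; boundary points = 2 + 2 + 1 + 1 = 6; strictly interior points = area - boundary/2 + 1 = 798; answer 798

798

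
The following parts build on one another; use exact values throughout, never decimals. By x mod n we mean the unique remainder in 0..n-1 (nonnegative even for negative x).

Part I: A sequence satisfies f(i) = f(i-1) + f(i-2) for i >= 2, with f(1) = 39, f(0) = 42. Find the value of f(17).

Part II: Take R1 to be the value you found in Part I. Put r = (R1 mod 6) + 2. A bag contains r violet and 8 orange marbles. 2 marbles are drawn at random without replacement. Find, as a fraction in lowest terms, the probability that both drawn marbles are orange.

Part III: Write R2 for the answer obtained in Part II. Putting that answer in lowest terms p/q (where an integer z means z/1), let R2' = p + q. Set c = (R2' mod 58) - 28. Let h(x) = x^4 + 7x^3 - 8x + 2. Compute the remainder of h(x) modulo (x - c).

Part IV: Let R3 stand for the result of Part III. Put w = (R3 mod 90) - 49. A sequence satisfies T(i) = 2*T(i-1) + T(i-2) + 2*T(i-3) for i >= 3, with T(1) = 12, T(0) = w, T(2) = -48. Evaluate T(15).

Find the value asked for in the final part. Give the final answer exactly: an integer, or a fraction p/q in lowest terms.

-12967806

Part I: f(2) = 1*(39) + 1*(42) = 81; iterating: f(2)=81, f(3)=120, f(4)=201, f(5)=321, f(6)=522, f(7)=843, f(8)=1365, f(9)=2208, f(10)=3573, f(11)=5781, f(12)=9354, f(13)=15135, f(14)=24489, f(15)=39624, f(16)=64113, f(17)=103737; answer 103737
Part II: R1 = 103737; r = 5; total draws C(13,2) = 78; favorable C(8,2) = 28; P = 14/39; answer 14/39
Part III: R2 = 14/39; threaded value p + q = 53; c = 25; remainder = value at the root: 1*(25)^4 + 7*(25)^3 - 8*(25)^1 + 2 = (390625) + (109375) + (-200) + (2) = 499802; answer 499802
Part IV: R3 = 499802; w = -17; T(3) = 2*(-48) + 1*(12) + 2*(-17) = -118; iterating: T(3)=-118, T(4)=-260, T(5)=-734, T(6)=-1964, T(7)=-5182, T(8)=-13796, T(9)=-36702, T(10)=-97564, T(11)=-259422, T(12)=-689812, T(13)=-1834174, T(14)=-4877004, T(15)=-12967806; answer -12967806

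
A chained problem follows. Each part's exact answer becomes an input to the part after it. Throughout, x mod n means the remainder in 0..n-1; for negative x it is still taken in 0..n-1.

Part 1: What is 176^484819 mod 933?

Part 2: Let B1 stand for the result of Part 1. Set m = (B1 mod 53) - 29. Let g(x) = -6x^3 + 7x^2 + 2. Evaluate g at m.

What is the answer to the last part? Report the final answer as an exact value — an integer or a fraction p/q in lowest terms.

Part 1: squarings mod 933: 176^1=176, 176^2=187, 176^4=448, 176^8=109, 176^16=685, 176^32=859, 176^64=811, 176^128=889, 176^256=70, 176^512=235, 176^1024=178, 176^2048=895, 176^4096=511, 176^8192=814, 176^16384=166, 176^32768=499, 176^65536=823, 176^131072=904, 176^262144=841; 176^484819 = 176^1 * 176^2 * 176^16 * 176^64 * 176^128 * 176^256 * 176^1024 * 176^8192 * 176^16384 * 176^65536 * 176^131072 * 176^262144 = 794 (mod 933); answer 794
Part 2: B1 = 794; m = 23; -6*(23)^3 + 7*(23)^2 + 2 = (-73002) + (3703) + (2) = -69297; answer -69297

-69297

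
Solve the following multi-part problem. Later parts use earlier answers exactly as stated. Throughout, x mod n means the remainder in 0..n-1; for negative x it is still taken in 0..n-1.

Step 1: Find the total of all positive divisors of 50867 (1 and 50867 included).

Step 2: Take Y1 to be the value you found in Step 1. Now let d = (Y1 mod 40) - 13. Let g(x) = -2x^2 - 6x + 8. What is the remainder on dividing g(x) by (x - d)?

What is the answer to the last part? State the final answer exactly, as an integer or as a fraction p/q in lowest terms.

-532

Step 1: 50867 is prime, so its only divisors are 1 and 50867; sigma = 1 + 50867 = 50868; answer 50868
Step 2: Y1 = 50868; d = 15; remainder = value at the root: -2*(15)^2 - 6*(15)^1 + 8 = (-450) + (-90) + (8) = -532; answer -532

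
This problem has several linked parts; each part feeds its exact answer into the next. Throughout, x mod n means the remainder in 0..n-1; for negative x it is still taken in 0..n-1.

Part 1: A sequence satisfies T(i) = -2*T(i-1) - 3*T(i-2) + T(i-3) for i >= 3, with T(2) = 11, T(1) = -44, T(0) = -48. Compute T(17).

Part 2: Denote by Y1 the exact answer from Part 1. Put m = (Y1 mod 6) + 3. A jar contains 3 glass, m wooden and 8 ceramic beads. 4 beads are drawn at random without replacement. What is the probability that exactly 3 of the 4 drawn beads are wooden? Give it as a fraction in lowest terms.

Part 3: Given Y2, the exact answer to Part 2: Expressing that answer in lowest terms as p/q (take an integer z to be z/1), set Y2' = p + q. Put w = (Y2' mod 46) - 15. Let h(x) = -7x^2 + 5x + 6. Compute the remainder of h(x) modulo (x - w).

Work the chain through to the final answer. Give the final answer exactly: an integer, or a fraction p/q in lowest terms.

Part 1: T(3) = -2*(11) - 3*(-44) + 1*(-48) = 62; iterating: T(3)=62, T(4)=-201, T(5)=227, T(6)=211, T(7)=-1304, T(8)=2202, T(9)=-281, T(10)=-7348, T(11)=17741, T(12)=-13719, T(13)=-33133, T(14)=125164, T(15)=-164648, T(16)=-79329, T(17)=777766; answer 777766
Part 2: Y1 = 777766; m = 7; total draws C(18,4) = 3060; favorable C(7,3)*C(11,1) = 385; P = 77/612; answer 77/612
Part 3: Y2 = 77/612; threaded value p + q = 689; w = 30; remainder = value at the root: -7*(30)^2 + 5*(30)^1 + 6 = (-6300) + (150) + (6) = -6144; answer -6144

-6144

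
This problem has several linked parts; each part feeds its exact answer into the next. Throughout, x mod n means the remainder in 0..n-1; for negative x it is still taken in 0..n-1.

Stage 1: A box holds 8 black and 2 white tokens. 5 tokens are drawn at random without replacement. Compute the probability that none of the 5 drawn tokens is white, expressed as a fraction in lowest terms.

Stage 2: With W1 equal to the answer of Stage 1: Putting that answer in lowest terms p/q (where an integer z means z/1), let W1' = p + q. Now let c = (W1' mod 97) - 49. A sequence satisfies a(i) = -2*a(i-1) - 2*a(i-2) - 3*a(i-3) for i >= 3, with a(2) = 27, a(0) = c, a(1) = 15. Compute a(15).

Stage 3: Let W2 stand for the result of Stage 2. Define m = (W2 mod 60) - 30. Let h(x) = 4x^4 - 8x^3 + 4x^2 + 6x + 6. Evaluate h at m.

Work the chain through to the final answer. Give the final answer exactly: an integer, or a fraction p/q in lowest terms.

97278

Stage 1: total draws C(10,5) = 252; favorable C(8,5) = 56; P = 2/9; answer 2/9
Stage 2: W1 = 2/9; threaded value p + q = 11; c = -38; a(3) = -2*(27) - 2*(15) - 3*(-38) = 30; iterating: a(3)=30, a(4)=-159, a(5)=177, a(6)=-126, a(7)=375, a(8)=-1029, a(9)=1686, a(10)=-2439, a(11)=4593, a(12)=-9366, a(13)=16863, a(14)=-28773, a(15)=51918; answer 51918
Stage 3: W2 = 51918; m = -12; 4*(-12)^4 - 8*(-12)^3 + 4*(-12)^2 + 6*(-12)^1 + 6 = (82944) + (13824) + (576) + (-72) + (6) = 97278; answer 97278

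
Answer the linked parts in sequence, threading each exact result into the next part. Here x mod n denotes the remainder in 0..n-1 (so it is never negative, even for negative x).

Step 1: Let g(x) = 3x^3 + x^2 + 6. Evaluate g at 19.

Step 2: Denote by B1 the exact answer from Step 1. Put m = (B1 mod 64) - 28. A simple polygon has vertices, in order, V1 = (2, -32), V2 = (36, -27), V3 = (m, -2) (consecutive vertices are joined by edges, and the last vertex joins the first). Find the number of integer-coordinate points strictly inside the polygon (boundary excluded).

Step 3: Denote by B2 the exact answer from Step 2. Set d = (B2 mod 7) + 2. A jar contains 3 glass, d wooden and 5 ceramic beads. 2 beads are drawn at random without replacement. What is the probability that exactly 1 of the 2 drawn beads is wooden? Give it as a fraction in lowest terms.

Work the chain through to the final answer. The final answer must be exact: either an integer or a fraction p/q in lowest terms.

Step 1: 3*(19)^3 + 1*(19)^2 + 6 = (20577) + (361) + (6) = 20944; answer 20944
Step 2: B1 = 20944; m = -12; cross terms: (2*-27 - 36*-32)=1098, (36*-2 - -12*-27)=-396, (-12*-32 - 2*-2)=388; twice the area = |1090| = 1090; area = 545; boundary points = 1 + 1 + 2 = 4; strictly interior points = area - boundary/2 + 1 = 544; answer 544
Step 3: B2 = 544; d = 7; total draws C(15,2) = 105; favorable C(7,1)*C(8,1) = 56; P = 8/15; answer 8/15

8/15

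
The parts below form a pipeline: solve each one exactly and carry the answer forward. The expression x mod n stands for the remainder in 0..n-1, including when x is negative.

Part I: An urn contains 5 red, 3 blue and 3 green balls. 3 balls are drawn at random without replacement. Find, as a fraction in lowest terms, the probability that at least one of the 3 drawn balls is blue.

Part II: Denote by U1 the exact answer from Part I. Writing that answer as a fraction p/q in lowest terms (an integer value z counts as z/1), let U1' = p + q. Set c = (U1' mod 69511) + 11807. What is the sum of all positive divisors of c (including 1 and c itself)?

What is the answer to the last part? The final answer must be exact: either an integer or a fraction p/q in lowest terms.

16112

Part I: total draws C(11,3) = 165; complement C(8,3) = 56; favorable 165 - 56 = 109; P = 109/165; answer 109/165
Part II: U1 = 109/165; threaded value p + q = 274; c = 12081; 12081 = 3 * 4027; sigma = (1 + 3) * (1 + 4027) = 4 * 4028 = 16112; answer 16112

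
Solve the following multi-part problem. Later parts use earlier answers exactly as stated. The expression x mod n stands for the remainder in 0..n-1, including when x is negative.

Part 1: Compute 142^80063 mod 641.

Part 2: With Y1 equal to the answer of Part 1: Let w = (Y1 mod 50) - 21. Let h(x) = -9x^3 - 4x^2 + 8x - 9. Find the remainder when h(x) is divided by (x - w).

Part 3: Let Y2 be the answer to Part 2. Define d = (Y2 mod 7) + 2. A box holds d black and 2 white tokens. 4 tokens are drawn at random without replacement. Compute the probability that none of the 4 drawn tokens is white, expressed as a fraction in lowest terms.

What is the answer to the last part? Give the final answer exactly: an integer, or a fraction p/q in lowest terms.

1/15

Part 1: squarings mod 641: 142^1=142, 142^2=293, 142^4=596, 142^8=102, 142^16=148, 142^32=110, 142^64=562, 142^128=472, 142^256=357, 142^512=531, 142^1024=562, 142^2048=472, 142^4096=357, 142^8192=531, 142^16384=562, 142^32768=472, 142^65536=357; 142^80063 = 142^1 * 142^2 * 142^4 * 142^8 * 142^16 * 142^32 * 142^128 * 142^2048 * 142^4096 * 142^8192 * 142^65536 = 338 (mod 641); answer 338
Part 2: Y1 = 338; w = 17; remainder = value at the root: -9*(17)^3 - 4*(17)^2 + 8*(17)^1 - 9 = (-44217) + (-1156) + (136) + (-9) = -45246; answer -45246
Part 3: Y2 = -45246; d = 4; total draws C(6,4) = 15; favorable C(4,4) = 1; P = 1/15; answer 1/15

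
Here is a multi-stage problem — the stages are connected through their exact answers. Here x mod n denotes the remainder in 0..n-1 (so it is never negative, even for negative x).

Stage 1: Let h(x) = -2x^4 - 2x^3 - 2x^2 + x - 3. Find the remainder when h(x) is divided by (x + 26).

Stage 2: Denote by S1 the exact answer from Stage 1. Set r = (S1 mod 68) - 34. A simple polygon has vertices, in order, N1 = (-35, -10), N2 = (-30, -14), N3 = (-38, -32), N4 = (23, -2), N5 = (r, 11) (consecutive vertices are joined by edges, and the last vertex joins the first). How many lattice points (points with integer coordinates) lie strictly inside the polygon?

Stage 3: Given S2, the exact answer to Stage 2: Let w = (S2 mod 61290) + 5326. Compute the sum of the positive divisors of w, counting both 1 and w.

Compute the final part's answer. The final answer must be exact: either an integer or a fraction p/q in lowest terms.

Stage 1: remainder = value at the root: -2*(-26)^4 - 2*(-26)^3 - 2*(-26)^2 + 1*(-26)^1 - 3 = (-913952) + (35152) + (-1352) + (-26) + (-3) = -880181; answer -880181
Stage 2: S1 = -880181; r = -23; cross terms: (-35*-14 - -30*-10)=190, (-30*-32 - -38*-14)=428, (-38*-2 - 23*-32)=812, (23*11 - -23*-2)=207, (-23*-10 - -35*11)=615; twice the area = |2252| = 2252; area = 1126; boundary points = 1 + 2 + 1 + 1 + 3 = 8; strictly interior points = area - boundary/2 + 1 = 1123; answer 1123
Stage 3: S2 = 1123; w = 6449; 6449 is prime, so its only divisors are 1 and 6449; sigma = 1 + 6449 = 6450; answer 6450

6450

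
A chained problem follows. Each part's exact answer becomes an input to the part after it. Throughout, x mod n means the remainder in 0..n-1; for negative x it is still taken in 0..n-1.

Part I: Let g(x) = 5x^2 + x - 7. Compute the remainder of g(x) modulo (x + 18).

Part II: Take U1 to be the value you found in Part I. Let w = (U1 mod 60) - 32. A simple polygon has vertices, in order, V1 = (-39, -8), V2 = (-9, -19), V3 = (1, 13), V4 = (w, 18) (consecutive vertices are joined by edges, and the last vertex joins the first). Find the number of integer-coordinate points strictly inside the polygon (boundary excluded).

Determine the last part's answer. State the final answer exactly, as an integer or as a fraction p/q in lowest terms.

Part I: remainder = value at the root: 5*(-18)^2 + 1*(-18)^1 - 7 = (1620) + (-18) + (-7) = 1595; answer 1595
Part II: U1 = 1595; w = 3; cross terms: (-39*-19 - -9*-8)=669, (-9*13 - 1*-19)=-98, (1*18 - 3*13)=-21, (3*-8 - -39*18)=678; twice the area = |1228| = 1228; area = 614; boundary points = 1 + 2 + 1 + 2 = 6; strictly interior points = area - boundary/2 + 1 = 612; answer 612

612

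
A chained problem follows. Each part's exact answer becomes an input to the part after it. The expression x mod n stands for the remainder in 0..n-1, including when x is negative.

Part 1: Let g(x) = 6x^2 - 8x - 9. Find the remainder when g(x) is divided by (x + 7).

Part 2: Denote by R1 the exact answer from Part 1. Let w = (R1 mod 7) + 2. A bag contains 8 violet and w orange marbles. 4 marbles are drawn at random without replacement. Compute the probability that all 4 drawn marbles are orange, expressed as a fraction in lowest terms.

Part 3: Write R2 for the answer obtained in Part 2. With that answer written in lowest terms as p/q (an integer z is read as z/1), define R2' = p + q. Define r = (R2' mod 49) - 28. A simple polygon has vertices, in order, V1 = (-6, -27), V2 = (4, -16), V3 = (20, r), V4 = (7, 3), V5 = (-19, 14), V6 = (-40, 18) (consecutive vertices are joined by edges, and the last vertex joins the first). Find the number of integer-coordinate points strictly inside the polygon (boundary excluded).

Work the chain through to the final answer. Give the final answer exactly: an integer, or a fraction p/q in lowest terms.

Part 1: remainder = value at the root: 6*(-7)^2 - 8*(-7)^1 - 9 = (294) + (56) + (-9) = 341; answer 341
Part 2: R1 = 341; w = 7; total draws C(15,4) = 1365; favorable C(7,4) = 35; P = 1/39; answer 1/39
Part 3: R2 = 1/39; threaded value p + q = 40; r = 12; cross terms: (-6*-16 - 4*-27)=204, (4*12 - 20*-16)=368, (20*3 - 7*12)=-24, (7*14 - -19*3)=155, (-19*18 - -40*14)=218, (-40*-27 - -6*18)=1188; twice the area = |2109| = 2109; area = 2109/2; boundary points = 1 + 4 + 1 + 1 + 1 + 1 = 9; strictly interior points = area - boundary/2 + 1 = 1051; answer 1051

1051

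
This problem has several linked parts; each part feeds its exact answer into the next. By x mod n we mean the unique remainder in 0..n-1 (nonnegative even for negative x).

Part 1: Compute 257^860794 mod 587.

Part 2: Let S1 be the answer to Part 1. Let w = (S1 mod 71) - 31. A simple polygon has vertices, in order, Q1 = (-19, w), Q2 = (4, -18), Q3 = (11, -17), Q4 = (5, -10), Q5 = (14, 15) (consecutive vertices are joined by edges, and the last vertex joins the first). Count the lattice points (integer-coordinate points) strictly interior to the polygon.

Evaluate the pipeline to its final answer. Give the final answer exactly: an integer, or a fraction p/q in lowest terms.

531

Part 1: squarings mod 587: 257^1=257, 257^2=305, 257^4=279, 257^8=357, 257^16=70, 257^32=204, 257^64=526, 257^128=199, 257^256=272, 257^512=22, 257^1024=484, 257^2048=43, 257^4096=88, 257^8192=113, 257^16384=442, 257^32768=480, 257^65536=296, 257^131072=153, 257^262144=516, 257^524288=345; 257^860794 = 257^2 * 257^8 * 257^16 * 257^32 * 257^64 * 257^512 * 257^8192 * 257^65536 * 257^262144 * 257^524288 = 543 (mod 587); answer 543
Part 2: S1 = 543; w = 15; cross terms: (-19*-18 - 4*15)=282, (4*-17 - 11*-18)=130, (11*-10 - 5*-17)=-25, (5*15 - 14*-10)=215, (14*15 - -19*15)=495; twice the area = |1097| = 1097; area = 1097/2; boundary points = 1 + 1 + 1 + 1 + 33 = 37; strictly interior points = area - boundary/2 + 1 = 531; answer 531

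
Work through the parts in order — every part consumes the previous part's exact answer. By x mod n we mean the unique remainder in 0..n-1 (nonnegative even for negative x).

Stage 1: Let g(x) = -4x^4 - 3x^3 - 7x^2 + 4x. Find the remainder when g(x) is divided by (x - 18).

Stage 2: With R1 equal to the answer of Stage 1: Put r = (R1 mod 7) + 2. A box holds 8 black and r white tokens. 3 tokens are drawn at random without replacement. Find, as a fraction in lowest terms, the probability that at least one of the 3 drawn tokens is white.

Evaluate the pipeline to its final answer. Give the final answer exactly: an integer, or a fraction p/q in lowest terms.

Stage 1: remainder = value at the root: -4*(18)^4 - 3*(18)^3 - 7*(18)^2 + 4*(18)^1 = (-419904) + (-17496) + (-2268) + (72) = -439596; answer -439596
Stage 2: R1 = -439596; r = 6; total draws C(14,3) = 364; complement C(8,3) = 56; favorable 364 - 56 = 308; P = 11/13; answer 11/13

11/13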